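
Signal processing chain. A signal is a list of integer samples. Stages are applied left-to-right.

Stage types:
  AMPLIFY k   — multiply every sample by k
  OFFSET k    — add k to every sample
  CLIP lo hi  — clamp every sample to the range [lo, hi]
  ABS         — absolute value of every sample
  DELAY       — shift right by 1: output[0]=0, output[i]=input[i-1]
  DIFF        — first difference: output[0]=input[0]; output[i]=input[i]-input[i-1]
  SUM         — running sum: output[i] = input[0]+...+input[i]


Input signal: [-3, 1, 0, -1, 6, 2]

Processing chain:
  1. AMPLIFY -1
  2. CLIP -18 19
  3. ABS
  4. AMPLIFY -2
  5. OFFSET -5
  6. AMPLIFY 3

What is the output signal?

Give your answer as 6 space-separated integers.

Input: [-3, 1, 0, -1, 6, 2]
Stage 1 (AMPLIFY -1): -3*-1=3, 1*-1=-1, 0*-1=0, -1*-1=1, 6*-1=-6, 2*-1=-2 -> [3, -1, 0, 1, -6, -2]
Stage 2 (CLIP -18 19): clip(3,-18,19)=3, clip(-1,-18,19)=-1, clip(0,-18,19)=0, clip(1,-18,19)=1, clip(-6,-18,19)=-6, clip(-2,-18,19)=-2 -> [3, -1, 0, 1, -6, -2]
Stage 3 (ABS): |3|=3, |-1|=1, |0|=0, |1|=1, |-6|=6, |-2|=2 -> [3, 1, 0, 1, 6, 2]
Stage 4 (AMPLIFY -2): 3*-2=-6, 1*-2=-2, 0*-2=0, 1*-2=-2, 6*-2=-12, 2*-2=-4 -> [-6, -2, 0, -2, -12, -4]
Stage 5 (OFFSET -5): -6+-5=-11, -2+-5=-7, 0+-5=-5, -2+-5=-7, -12+-5=-17, -4+-5=-9 -> [-11, -7, -5, -7, -17, -9]
Stage 6 (AMPLIFY 3): -11*3=-33, -7*3=-21, -5*3=-15, -7*3=-21, -17*3=-51, -9*3=-27 -> [-33, -21, -15, -21, -51, -27]

Answer: -33 -21 -15 -21 -51 -27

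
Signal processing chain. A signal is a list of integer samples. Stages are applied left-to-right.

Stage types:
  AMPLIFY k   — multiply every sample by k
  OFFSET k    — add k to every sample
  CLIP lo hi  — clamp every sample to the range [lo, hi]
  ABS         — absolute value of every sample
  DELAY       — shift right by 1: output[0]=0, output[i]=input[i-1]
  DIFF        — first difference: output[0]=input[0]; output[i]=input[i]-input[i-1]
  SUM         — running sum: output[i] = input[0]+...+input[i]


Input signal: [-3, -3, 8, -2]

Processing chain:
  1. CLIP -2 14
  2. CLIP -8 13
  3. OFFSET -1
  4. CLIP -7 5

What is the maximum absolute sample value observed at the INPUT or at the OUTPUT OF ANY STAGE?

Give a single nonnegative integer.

Answer: 8

Derivation:
Input: [-3, -3, 8, -2] (max |s|=8)
Stage 1 (CLIP -2 14): clip(-3,-2,14)=-2, clip(-3,-2,14)=-2, clip(8,-2,14)=8, clip(-2,-2,14)=-2 -> [-2, -2, 8, -2] (max |s|=8)
Stage 2 (CLIP -8 13): clip(-2,-8,13)=-2, clip(-2,-8,13)=-2, clip(8,-8,13)=8, clip(-2,-8,13)=-2 -> [-2, -2, 8, -2] (max |s|=8)
Stage 3 (OFFSET -1): -2+-1=-3, -2+-1=-3, 8+-1=7, -2+-1=-3 -> [-3, -3, 7, -3] (max |s|=7)
Stage 4 (CLIP -7 5): clip(-3,-7,5)=-3, clip(-3,-7,5)=-3, clip(7,-7,5)=5, clip(-3,-7,5)=-3 -> [-3, -3, 5, -3] (max |s|=5)
Overall max amplitude: 8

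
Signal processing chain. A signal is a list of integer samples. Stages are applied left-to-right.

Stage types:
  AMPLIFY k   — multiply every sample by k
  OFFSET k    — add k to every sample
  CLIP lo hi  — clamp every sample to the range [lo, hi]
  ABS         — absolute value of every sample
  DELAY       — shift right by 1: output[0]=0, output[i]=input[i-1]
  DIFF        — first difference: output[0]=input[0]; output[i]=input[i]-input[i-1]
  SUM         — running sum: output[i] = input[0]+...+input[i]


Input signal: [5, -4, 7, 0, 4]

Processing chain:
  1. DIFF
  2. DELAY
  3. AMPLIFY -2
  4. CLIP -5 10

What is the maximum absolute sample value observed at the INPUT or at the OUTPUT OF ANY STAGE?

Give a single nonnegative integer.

Answer: 22

Derivation:
Input: [5, -4, 7, 0, 4] (max |s|=7)
Stage 1 (DIFF): s[0]=5, -4-5=-9, 7--4=11, 0-7=-7, 4-0=4 -> [5, -9, 11, -7, 4] (max |s|=11)
Stage 2 (DELAY): [0, 5, -9, 11, -7] = [0, 5, -9, 11, -7] -> [0, 5, -9, 11, -7] (max |s|=11)
Stage 3 (AMPLIFY -2): 0*-2=0, 5*-2=-10, -9*-2=18, 11*-2=-22, -7*-2=14 -> [0, -10, 18, -22, 14] (max |s|=22)
Stage 4 (CLIP -5 10): clip(0,-5,10)=0, clip(-10,-5,10)=-5, clip(18,-5,10)=10, clip(-22,-5,10)=-5, clip(14,-5,10)=10 -> [0, -5, 10, -5, 10] (max |s|=10)
Overall max amplitude: 22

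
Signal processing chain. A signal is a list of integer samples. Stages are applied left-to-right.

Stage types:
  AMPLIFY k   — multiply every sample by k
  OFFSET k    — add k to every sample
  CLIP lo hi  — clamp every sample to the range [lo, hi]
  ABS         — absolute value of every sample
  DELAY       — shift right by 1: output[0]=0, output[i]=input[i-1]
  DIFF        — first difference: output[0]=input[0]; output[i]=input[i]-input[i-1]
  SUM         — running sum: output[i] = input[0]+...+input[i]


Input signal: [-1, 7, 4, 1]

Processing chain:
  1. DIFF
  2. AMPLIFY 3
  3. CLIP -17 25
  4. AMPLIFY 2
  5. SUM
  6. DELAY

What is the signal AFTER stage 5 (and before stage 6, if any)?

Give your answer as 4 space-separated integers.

Input: [-1, 7, 4, 1]
Stage 1 (DIFF): s[0]=-1, 7--1=8, 4-7=-3, 1-4=-3 -> [-1, 8, -3, -3]
Stage 2 (AMPLIFY 3): -1*3=-3, 8*3=24, -3*3=-9, -3*3=-9 -> [-3, 24, -9, -9]
Stage 3 (CLIP -17 25): clip(-3,-17,25)=-3, clip(24,-17,25)=24, clip(-9,-17,25)=-9, clip(-9,-17,25)=-9 -> [-3, 24, -9, -9]
Stage 4 (AMPLIFY 2): -3*2=-6, 24*2=48, -9*2=-18, -9*2=-18 -> [-6, 48, -18, -18]
Stage 5 (SUM): sum[0..0]=-6, sum[0..1]=42, sum[0..2]=24, sum[0..3]=6 -> [-6, 42, 24, 6]

Answer: -6 42 24 6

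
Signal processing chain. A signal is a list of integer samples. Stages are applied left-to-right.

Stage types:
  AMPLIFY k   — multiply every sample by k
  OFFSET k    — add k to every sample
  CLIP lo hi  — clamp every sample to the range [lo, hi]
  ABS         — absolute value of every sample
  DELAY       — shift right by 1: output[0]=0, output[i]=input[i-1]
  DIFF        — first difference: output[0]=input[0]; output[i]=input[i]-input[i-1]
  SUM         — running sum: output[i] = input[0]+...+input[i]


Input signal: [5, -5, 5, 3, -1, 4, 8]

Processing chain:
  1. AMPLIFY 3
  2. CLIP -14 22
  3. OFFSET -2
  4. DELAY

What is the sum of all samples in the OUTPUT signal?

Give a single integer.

Answer: 22

Derivation:
Input: [5, -5, 5, 3, -1, 4, 8]
Stage 1 (AMPLIFY 3): 5*3=15, -5*3=-15, 5*3=15, 3*3=9, -1*3=-3, 4*3=12, 8*3=24 -> [15, -15, 15, 9, -3, 12, 24]
Stage 2 (CLIP -14 22): clip(15,-14,22)=15, clip(-15,-14,22)=-14, clip(15,-14,22)=15, clip(9,-14,22)=9, clip(-3,-14,22)=-3, clip(12,-14,22)=12, clip(24,-14,22)=22 -> [15, -14, 15, 9, -3, 12, 22]
Stage 3 (OFFSET -2): 15+-2=13, -14+-2=-16, 15+-2=13, 9+-2=7, -3+-2=-5, 12+-2=10, 22+-2=20 -> [13, -16, 13, 7, -5, 10, 20]
Stage 4 (DELAY): [0, 13, -16, 13, 7, -5, 10] = [0, 13, -16, 13, 7, -5, 10] -> [0, 13, -16, 13, 7, -5, 10]
Output sum: 22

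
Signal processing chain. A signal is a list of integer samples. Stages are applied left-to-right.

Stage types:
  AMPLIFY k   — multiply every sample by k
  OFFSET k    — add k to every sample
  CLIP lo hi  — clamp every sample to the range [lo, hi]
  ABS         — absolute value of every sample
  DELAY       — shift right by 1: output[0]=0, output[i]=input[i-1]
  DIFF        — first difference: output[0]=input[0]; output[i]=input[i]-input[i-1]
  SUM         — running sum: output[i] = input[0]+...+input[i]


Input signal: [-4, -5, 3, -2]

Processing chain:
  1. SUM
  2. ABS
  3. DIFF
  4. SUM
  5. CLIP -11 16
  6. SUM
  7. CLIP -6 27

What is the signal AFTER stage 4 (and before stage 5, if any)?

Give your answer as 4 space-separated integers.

Answer: 4 9 6 8

Derivation:
Input: [-4, -5, 3, -2]
Stage 1 (SUM): sum[0..0]=-4, sum[0..1]=-9, sum[0..2]=-6, sum[0..3]=-8 -> [-4, -9, -6, -8]
Stage 2 (ABS): |-4|=4, |-9|=9, |-6|=6, |-8|=8 -> [4, 9, 6, 8]
Stage 3 (DIFF): s[0]=4, 9-4=5, 6-9=-3, 8-6=2 -> [4, 5, -3, 2]
Stage 4 (SUM): sum[0..0]=4, sum[0..1]=9, sum[0..2]=6, sum[0..3]=8 -> [4, 9, 6, 8]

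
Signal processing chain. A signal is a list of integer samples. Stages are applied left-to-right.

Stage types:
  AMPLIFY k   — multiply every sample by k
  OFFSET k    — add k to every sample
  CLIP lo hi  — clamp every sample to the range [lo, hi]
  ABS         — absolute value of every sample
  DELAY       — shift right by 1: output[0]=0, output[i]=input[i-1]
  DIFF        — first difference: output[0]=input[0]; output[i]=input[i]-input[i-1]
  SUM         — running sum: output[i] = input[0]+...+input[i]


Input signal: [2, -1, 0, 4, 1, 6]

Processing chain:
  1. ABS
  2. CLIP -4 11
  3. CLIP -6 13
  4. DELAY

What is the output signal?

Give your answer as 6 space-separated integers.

Input: [2, -1, 0, 4, 1, 6]
Stage 1 (ABS): |2|=2, |-1|=1, |0|=0, |4|=4, |1|=1, |6|=6 -> [2, 1, 0, 4, 1, 6]
Stage 2 (CLIP -4 11): clip(2,-4,11)=2, clip(1,-4,11)=1, clip(0,-4,11)=0, clip(4,-4,11)=4, clip(1,-4,11)=1, clip(6,-4,11)=6 -> [2, 1, 0, 4, 1, 6]
Stage 3 (CLIP -6 13): clip(2,-6,13)=2, clip(1,-6,13)=1, clip(0,-6,13)=0, clip(4,-6,13)=4, clip(1,-6,13)=1, clip(6,-6,13)=6 -> [2, 1, 0, 4, 1, 6]
Stage 4 (DELAY): [0, 2, 1, 0, 4, 1] = [0, 2, 1, 0, 4, 1] -> [0, 2, 1, 0, 4, 1]

Answer: 0 2 1 0 4 1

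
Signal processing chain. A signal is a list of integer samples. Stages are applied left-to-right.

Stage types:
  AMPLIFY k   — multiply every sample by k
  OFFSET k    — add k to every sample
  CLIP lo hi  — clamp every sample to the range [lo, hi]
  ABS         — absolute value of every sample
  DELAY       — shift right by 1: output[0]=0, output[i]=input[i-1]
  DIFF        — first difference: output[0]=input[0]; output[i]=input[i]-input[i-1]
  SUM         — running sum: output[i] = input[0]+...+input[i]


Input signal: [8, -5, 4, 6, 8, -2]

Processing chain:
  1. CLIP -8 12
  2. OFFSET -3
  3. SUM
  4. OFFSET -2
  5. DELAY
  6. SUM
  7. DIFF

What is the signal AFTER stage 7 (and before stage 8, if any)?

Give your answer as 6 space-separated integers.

Input: [8, -5, 4, 6, 8, -2]
Stage 1 (CLIP -8 12): clip(8,-8,12)=8, clip(-5,-8,12)=-5, clip(4,-8,12)=4, clip(6,-8,12)=6, clip(8,-8,12)=8, clip(-2,-8,12)=-2 -> [8, -5, 4, 6, 8, -2]
Stage 2 (OFFSET -3): 8+-3=5, -5+-3=-8, 4+-3=1, 6+-3=3, 8+-3=5, -2+-3=-5 -> [5, -8, 1, 3, 5, -5]
Stage 3 (SUM): sum[0..0]=5, sum[0..1]=-3, sum[0..2]=-2, sum[0..3]=1, sum[0..4]=6, sum[0..5]=1 -> [5, -3, -2, 1, 6, 1]
Stage 4 (OFFSET -2): 5+-2=3, -3+-2=-5, -2+-2=-4, 1+-2=-1, 6+-2=4, 1+-2=-1 -> [3, -5, -4, -1, 4, -1]
Stage 5 (DELAY): [0, 3, -5, -4, -1, 4] = [0, 3, -5, -4, -1, 4] -> [0, 3, -5, -4, -1, 4]
Stage 6 (SUM): sum[0..0]=0, sum[0..1]=3, sum[0..2]=-2, sum[0..3]=-6, sum[0..4]=-7, sum[0..5]=-3 -> [0, 3, -2, -6, -7, -3]
Stage 7 (DIFF): s[0]=0, 3-0=3, -2-3=-5, -6--2=-4, -7--6=-1, -3--7=4 -> [0, 3, -5, -4, -1, 4]

Answer: 0 3 -5 -4 -1 4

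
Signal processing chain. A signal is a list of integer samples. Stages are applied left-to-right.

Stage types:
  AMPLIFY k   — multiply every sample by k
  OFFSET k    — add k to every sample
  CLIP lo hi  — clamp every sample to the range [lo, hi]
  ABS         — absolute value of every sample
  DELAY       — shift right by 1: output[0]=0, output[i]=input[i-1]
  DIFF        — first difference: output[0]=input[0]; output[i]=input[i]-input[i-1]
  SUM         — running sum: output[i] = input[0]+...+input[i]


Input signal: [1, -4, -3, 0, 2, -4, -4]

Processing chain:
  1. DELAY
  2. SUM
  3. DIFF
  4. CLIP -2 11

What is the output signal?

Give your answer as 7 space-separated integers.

Input: [1, -4, -3, 0, 2, -4, -4]
Stage 1 (DELAY): [0, 1, -4, -3, 0, 2, -4] = [0, 1, -4, -3, 0, 2, -4] -> [0, 1, -4, -3, 0, 2, -4]
Stage 2 (SUM): sum[0..0]=0, sum[0..1]=1, sum[0..2]=-3, sum[0..3]=-6, sum[0..4]=-6, sum[0..5]=-4, sum[0..6]=-8 -> [0, 1, -3, -6, -6, -4, -8]
Stage 3 (DIFF): s[0]=0, 1-0=1, -3-1=-4, -6--3=-3, -6--6=0, -4--6=2, -8--4=-4 -> [0, 1, -4, -3, 0, 2, -4]
Stage 4 (CLIP -2 11): clip(0,-2,11)=0, clip(1,-2,11)=1, clip(-4,-2,11)=-2, clip(-3,-2,11)=-2, clip(0,-2,11)=0, clip(2,-2,11)=2, clip(-4,-2,11)=-2 -> [0, 1, -2, -2, 0, 2, -2]

Answer: 0 1 -2 -2 0 2 -2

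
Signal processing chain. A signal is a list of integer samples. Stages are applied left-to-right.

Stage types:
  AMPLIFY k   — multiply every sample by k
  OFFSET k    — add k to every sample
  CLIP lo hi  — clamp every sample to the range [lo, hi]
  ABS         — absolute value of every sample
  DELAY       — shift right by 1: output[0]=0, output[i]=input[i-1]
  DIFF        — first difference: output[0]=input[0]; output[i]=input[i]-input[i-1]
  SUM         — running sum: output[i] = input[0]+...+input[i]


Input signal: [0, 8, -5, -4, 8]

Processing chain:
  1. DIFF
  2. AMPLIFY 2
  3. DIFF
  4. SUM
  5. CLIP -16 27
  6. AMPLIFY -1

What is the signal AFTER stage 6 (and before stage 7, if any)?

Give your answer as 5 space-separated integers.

Input: [0, 8, -5, -4, 8]
Stage 1 (DIFF): s[0]=0, 8-0=8, -5-8=-13, -4--5=1, 8--4=12 -> [0, 8, -13, 1, 12]
Stage 2 (AMPLIFY 2): 0*2=0, 8*2=16, -13*2=-26, 1*2=2, 12*2=24 -> [0, 16, -26, 2, 24]
Stage 3 (DIFF): s[0]=0, 16-0=16, -26-16=-42, 2--26=28, 24-2=22 -> [0, 16, -42, 28, 22]
Stage 4 (SUM): sum[0..0]=0, sum[0..1]=16, sum[0..2]=-26, sum[0..3]=2, sum[0..4]=24 -> [0, 16, -26, 2, 24]
Stage 5 (CLIP -16 27): clip(0,-16,27)=0, clip(16,-16,27)=16, clip(-26,-16,27)=-16, clip(2,-16,27)=2, clip(24,-16,27)=24 -> [0, 16, -16, 2, 24]
Stage 6 (AMPLIFY -1): 0*-1=0, 16*-1=-16, -16*-1=16, 2*-1=-2, 24*-1=-24 -> [0, -16, 16, -2, -24]

Answer: 0 -16 16 -2 -24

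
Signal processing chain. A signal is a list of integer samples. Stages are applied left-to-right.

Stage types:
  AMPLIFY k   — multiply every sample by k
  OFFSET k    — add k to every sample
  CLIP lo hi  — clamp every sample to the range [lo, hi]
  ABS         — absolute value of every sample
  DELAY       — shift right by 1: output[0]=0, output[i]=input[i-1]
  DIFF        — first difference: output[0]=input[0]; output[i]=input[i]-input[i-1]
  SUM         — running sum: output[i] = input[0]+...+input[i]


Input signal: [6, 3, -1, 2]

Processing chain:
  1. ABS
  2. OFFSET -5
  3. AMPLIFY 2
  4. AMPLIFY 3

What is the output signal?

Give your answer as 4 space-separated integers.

Answer: 6 -12 -24 -18

Derivation:
Input: [6, 3, -1, 2]
Stage 1 (ABS): |6|=6, |3|=3, |-1|=1, |2|=2 -> [6, 3, 1, 2]
Stage 2 (OFFSET -5): 6+-5=1, 3+-5=-2, 1+-5=-4, 2+-5=-3 -> [1, -2, -4, -3]
Stage 3 (AMPLIFY 2): 1*2=2, -2*2=-4, -4*2=-8, -3*2=-6 -> [2, -4, -8, -6]
Stage 4 (AMPLIFY 3): 2*3=6, -4*3=-12, -8*3=-24, -6*3=-18 -> [6, -12, -24, -18]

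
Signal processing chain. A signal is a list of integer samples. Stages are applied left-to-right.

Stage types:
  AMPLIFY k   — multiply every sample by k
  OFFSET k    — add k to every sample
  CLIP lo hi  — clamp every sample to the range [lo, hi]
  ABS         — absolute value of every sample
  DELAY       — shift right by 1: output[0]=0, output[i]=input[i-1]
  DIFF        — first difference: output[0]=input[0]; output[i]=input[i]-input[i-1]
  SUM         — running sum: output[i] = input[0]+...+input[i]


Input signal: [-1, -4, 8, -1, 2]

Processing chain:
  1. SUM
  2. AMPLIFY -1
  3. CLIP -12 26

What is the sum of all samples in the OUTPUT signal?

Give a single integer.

Answer: -3

Derivation:
Input: [-1, -4, 8, -1, 2]
Stage 1 (SUM): sum[0..0]=-1, sum[0..1]=-5, sum[0..2]=3, sum[0..3]=2, sum[0..4]=4 -> [-1, -5, 3, 2, 4]
Stage 2 (AMPLIFY -1): -1*-1=1, -5*-1=5, 3*-1=-3, 2*-1=-2, 4*-1=-4 -> [1, 5, -3, -2, -4]
Stage 3 (CLIP -12 26): clip(1,-12,26)=1, clip(5,-12,26)=5, clip(-3,-12,26)=-3, clip(-2,-12,26)=-2, clip(-4,-12,26)=-4 -> [1, 5, -3, -2, -4]
Output sum: -3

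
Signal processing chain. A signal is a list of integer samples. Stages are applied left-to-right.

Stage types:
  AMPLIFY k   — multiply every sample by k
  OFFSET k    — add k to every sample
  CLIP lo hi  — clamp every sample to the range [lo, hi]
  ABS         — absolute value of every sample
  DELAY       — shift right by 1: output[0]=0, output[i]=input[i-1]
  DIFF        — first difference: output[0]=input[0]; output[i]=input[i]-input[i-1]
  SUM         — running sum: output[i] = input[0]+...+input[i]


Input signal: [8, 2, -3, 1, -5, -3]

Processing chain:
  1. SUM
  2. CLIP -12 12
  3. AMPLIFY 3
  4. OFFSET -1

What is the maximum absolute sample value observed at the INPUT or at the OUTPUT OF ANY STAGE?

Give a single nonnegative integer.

Input: [8, 2, -3, 1, -5, -3] (max |s|=8)
Stage 1 (SUM): sum[0..0]=8, sum[0..1]=10, sum[0..2]=7, sum[0..3]=8, sum[0..4]=3, sum[0..5]=0 -> [8, 10, 7, 8, 3, 0] (max |s|=10)
Stage 2 (CLIP -12 12): clip(8,-12,12)=8, clip(10,-12,12)=10, clip(7,-12,12)=7, clip(8,-12,12)=8, clip(3,-12,12)=3, clip(0,-12,12)=0 -> [8, 10, 7, 8, 3, 0] (max |s|=10)
Stage 3 (AMPLIFY 3): 8*3=24, 10*3=30, 7*3=21, 8*3=24, 3*3=9, 0*3=0 -> [24, 30, 21, 24, 9, 0] (max |s|=30)
Stage 4 (OFFSET -1): 24+-1=23, 30+-1=29, 21+-1=20, 24+-1=23, 9+-1=8, 0+-1=-1 -> [23, 29, 20, 23, 8, -1] (max |s|=29)
Overall max amplitude: 30

Answer: 30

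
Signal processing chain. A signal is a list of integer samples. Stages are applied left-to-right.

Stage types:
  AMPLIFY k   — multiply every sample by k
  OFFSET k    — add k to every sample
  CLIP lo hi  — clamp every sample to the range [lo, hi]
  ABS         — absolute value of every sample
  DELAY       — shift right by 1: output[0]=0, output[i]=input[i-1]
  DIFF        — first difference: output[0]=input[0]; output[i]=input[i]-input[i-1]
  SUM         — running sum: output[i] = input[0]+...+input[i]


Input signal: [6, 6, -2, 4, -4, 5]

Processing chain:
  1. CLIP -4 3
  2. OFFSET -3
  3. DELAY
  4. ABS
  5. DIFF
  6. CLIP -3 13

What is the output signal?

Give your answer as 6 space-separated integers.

Answer: 0 0 0 5 -3 7

Derivation:
Input: [6, 6, -2, 4, -4, 5]
Stage 1 (CLIP -4 3): clip(6,-4,3)=3, clip(6,-4,3)=3, clip(-2,-4,3)=-2, clip(4,-4,3)=3, clip(-4,-4,3)=-4, clip(5,-4,3)=3 -> [3, 3, -2, 3, -4, 3]
Stage 2 (OFFSET -3): 3+-3=0, 3+-3=0, -2+-3=-5, 3+-3=0, -4+-3=-7, 3+-3=0 -> [0, 0, -5, 0, -7, 0]
Stage 3 (DELAY): [0, 0, 0, -5, 0, -7] = [0, 0, 0, -5, 0, -7] -> [0, 0, 0, -5, 0, -7]
Stage 4 (ABS): |0|=0, |0|=0, |0|=0, |-5|=5, |0|=0, |-7|=7 -> [0, 0, 0, 5, 0, 7]
Stage 5 (DIFF): s[0]=0, 0-0=0, 0-0=0, 5-0=5, 0-5=-5, 7-0=7 -> [0, 0, 0, 5, -5, 7]
Stage 6 (CLIP -3 13): clip(0,-3,13)=0, clip(0,-3,13)=0, clip(0,-3,13)=0, clip(5,-3,13)=5, clip(-5,-3,13)=-3, clip(7,-3,13)=7 -> [0, 0, 0, 5, -3, 7]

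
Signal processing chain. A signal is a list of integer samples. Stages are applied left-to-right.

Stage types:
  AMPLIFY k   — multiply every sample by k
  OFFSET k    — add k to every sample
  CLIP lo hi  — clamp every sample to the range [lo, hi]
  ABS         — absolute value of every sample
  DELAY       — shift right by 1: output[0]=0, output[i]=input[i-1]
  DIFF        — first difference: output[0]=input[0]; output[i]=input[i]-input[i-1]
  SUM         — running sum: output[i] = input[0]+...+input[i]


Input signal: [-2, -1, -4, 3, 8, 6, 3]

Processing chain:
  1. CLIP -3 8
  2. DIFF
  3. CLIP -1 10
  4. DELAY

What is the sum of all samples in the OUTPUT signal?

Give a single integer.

Answer: 9

Derivation:
Input: [-2, -1, -4, 3, 8, 6, 3]
Stage 1 (CLIP -3 8): clip(-2,-3,8)=-2, clip(-1,-3,8)=-1, clip(-4,-3,8)=-3, clip(3,-3,8)=3, clip(8,-3,8)=8, clip(6,-3,8)=6, clip(3,-3,8)=3 -> [-2, -1, -3, 3, 8, 6, 3]
Stage 2 (DIFF): s[0]=-2, -1--2=1, -3--1=-2, 3--3=6, 8-3=5, 6-8=-2, 3-6=-3 -> [-2, 1, -2, 6, 5, -2, -3]
Stage 3 (CLIP -1 10): clip(-2,-1,10)=-1, clip(1,-1,10)=1, clip(-2,-1,10)=-1, clip(6,-1,10)=6, clip(5,-1,10)=5, clip(-2,-1,10)=-1, clip(-3,-1,10)=-1 -> [-1, 1, -1, 6, 5, -1, -1]
Stage 4 (DELAY): [0, -1, 1, -1, 6, 5, -1] = [0, -1, 1, -1, 6, 5, -1] -> [0, -1, 1, -1, 6, 5, -1]
Output sum: 9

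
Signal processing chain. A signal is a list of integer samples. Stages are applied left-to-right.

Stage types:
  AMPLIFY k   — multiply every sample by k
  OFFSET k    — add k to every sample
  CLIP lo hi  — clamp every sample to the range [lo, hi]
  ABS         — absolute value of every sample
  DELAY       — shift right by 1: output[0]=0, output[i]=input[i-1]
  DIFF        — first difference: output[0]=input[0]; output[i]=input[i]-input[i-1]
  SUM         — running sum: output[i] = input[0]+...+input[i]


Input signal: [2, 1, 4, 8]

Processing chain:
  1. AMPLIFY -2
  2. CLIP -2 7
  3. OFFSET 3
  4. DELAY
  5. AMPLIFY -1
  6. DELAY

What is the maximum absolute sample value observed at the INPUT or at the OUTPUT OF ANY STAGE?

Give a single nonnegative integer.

Input: [2, 1, 4, 8] (max |s|=8)
Stage 1 (AMPLIFY -2): 2*-2=-4, 1*-2=-2, 4*-2=-8, 8*-2=-16 -> [-4, -2, -8, -16] (max |s|=16)
Stage 2 (CLIP -2 7): clip(-4,-2,7)=-2, clip(-2,-2,7)=-2, clip(-8,-2,7)=-2, clip(-16,-2,7)=-2 -> [-2, -2, -2, -2] (max |s|=2)
Stage 3 (OFFSET 3): -2+3=1, -2+3=1, -2+3=1, -2+3=1 -> [1, 1, 1, 1] (max |s|=1)
Stage 4 (DELAY): [0, 1, 1, 1] = [0, 1, 1, 1] -> [0, 1, 1, 1] (max |s|=1)
Stage 5 (AMPLIFY -1): 0*-1=0, 1*-1=-1, 1*-1=-1, 1*-1=-1 -> [0, -1, -1, -1] (max |s|=1)
Stage 6 (DELAY): [0, 0, -1, -1] = [0, 0, -1, -1] -> [0, 0, -1, -1] (max |s|=1)
Overall max amplitude: 16

Answer: 16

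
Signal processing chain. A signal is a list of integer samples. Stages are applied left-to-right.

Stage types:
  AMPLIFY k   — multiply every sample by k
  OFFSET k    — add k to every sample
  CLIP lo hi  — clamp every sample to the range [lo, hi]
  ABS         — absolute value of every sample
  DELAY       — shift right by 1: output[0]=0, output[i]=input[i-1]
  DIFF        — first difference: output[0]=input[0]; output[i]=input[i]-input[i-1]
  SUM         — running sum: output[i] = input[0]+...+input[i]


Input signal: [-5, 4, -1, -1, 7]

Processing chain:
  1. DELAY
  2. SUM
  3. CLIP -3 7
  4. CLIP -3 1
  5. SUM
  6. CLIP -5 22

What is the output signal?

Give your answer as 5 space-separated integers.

Input: [-5, 4, -1, -1, 7]
Stage 1 (DELAY): [0, -5, 4, -1, -1] = [0, -5, 4, -1, -1] -> [0, -5, 4, -1, -1]
Stage 2 (SUM): sum[0..0]=0, sum[0..1]=-5, sum[0..2]=-1, sum[0..3]=-2, sum[0..4]=-3 -> [0, -5, -1, -2, -3]
Stage 3 (CLIP -3 7): clip(0,-3,7)=0, clip(-5,-3,7)=-3, clip(-1,-3,7)=-1, clip(-2,-3,7)=-2, clip(-3,-3,7)=-3 -> [0, -3, -1, -2, -3]
Stage 4 (CLIP -3 1): clip(0,-3,1)=0, clip(-3,-3,1)=-3, clip(-1,-3,1)=-1, clip(-2,-3,1)=-2, clip(-3,-3,1)=-3 -> [0, -3, -1, -2, -3]
Stage 5 (SUM): sum[0..0]=0, sum[0..1]=-3, sum[0..2]=-4, sum[0..3]=-6, sum[0..4]=-9 -> [0, -3, -4, -6, -9]
Stage 6 (CLIP -5 22): clip(0,-5,22)=0, clip(-3,-5,22)=-3, clip(-4,-5,22)=-4, clip(-6,-5,22)=-5, clip(-9,-5,22)=-5 -> [0, -3, -4, -5, -5]

Answer: 0 -3 -4 -5 -5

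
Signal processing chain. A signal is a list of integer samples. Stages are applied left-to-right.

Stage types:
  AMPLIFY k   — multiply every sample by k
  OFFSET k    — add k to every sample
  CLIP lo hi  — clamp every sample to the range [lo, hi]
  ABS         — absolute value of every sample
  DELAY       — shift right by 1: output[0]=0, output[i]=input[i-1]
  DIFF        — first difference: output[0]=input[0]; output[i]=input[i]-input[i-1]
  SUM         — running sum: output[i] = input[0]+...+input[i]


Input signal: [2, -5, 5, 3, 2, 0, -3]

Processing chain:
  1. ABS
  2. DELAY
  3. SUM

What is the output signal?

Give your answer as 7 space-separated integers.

Input: [2, -5, 5, 3, 2, 0, -3]
Stage 1 (ABS): |2|=2, |-5|=5, |5|=5, |3|=3, |2|=2, |0|=0, |-3|=3 -> [2, 5, 5, 3, 2, 0, 3]
Stage 2 (DELAY): [0, 2, 5, 5, 3, 2, 0] = [0, 2, 5, 5, 3, 2, 0] -> [0, 2, 5, 5, 3, 2, 0]
Stage 3 (SUM): sum[0..0]=0, sum[0..1]=2, sum[0..2]=7, sum[0..3]=12, sum[0..4]=15, sum[0..5]=17, sum[0..6]=17 -> [0, 2, 7, 12, 15, 17, 17]

Answer: 0 2 7 12 15 17 17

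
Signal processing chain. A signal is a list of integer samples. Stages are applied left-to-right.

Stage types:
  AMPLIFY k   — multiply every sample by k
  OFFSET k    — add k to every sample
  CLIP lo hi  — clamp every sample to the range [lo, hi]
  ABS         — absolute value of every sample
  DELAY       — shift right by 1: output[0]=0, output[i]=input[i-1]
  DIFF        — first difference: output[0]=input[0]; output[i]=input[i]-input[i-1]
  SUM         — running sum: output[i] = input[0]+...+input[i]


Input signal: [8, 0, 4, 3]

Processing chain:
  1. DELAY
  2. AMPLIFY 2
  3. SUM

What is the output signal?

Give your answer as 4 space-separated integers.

Input: [8, 0, 4, 3]
Stage 1 (DELAY): [0, 8, 0, 4] = [0, 8, 0, 4] -> [0, 8, 0, 4]
Stage 2 (AMPLIFY 2): 0*2=0, 8*2=16, 0*2=0, 4*2=8 -> [0, 16, 0, 8]
Stage 3 (SUM): sum[0..0]=0, sum[0..1]=16, sum[0..2]=16, sum[0..3]=24 -> [0, 16, 16, 24]

Answer: 0 16 16 24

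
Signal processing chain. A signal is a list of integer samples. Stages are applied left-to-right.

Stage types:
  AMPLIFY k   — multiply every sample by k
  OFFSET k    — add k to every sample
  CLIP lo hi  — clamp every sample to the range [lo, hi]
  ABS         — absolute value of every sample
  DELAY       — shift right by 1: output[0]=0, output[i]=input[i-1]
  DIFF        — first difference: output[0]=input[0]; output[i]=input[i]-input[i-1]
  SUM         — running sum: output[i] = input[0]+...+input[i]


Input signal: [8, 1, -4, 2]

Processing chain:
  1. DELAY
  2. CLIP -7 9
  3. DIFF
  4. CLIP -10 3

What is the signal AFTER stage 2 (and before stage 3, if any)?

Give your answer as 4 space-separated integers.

Input: [8, 1, -4, 2]
Stage 1 (DELAY): [0, 8, 1, -4] = [0, 8, 1, -4] -> [0, 8, 1, -4]
Stage 2 (CLIP -7 9): clip(0,-7,9)=0, clip(8,-7,9)=8, clip(1,-7,9)=1, clip(-4,-7,9)=-4 -> [0, 8, 1, -4]

Answer: 0 8 1 -4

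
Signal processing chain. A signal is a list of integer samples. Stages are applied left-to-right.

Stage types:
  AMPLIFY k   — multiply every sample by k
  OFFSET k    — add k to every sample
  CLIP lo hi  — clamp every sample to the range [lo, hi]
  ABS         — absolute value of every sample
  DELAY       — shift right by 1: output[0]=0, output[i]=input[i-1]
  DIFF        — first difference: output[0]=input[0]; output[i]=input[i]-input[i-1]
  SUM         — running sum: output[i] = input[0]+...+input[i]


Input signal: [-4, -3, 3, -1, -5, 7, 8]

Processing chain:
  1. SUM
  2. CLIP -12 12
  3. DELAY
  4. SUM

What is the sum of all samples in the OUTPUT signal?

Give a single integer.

Answer: -113

Derivation:
Input: [-4, -3, 3, -1, -5, 7, 8]
Stage 1 (SUM): sum[0..0]=-4, sum[0..1]=-7, sum[0..2]=-4, sum[0..3]=-5, sum[0..4]=-10, sum[0..5]=-3, sum[0..6]=5 -> [-4, -7, -4, -5, -10, -3, 5]
Stage 2 (CLIP -12 12): clip(-4,-12,12)=-4, clip(-7,-12,12)=-7, clip(-4,-12,12)=-4, clip(-5,-12,12)=-5, clip(-10,-12,12)=-10, clip(-3,-12,12)=-3, clip(5,-12,12)=5 -> [-4, -7, -4, -5, -10, -3, 5]
Stage 3 (DELAY): [0, -4, -7, -4, -5, -10, -3] = [0, -4, -7, -4, -5, -10, -3] -> [0, -4, -7, -4, -5, -10, -3]
Stage 4 (SUM): sum[0..0]=0, sum[0..1]=-4, sum[0..2]=-11, sum[0..3]=-15, sum[0..4]=-20, sum[0..5]=-30, sum[0..6]=-33 -> [0, -4, -11, -15, -20, -30, -33]
Output sum: -113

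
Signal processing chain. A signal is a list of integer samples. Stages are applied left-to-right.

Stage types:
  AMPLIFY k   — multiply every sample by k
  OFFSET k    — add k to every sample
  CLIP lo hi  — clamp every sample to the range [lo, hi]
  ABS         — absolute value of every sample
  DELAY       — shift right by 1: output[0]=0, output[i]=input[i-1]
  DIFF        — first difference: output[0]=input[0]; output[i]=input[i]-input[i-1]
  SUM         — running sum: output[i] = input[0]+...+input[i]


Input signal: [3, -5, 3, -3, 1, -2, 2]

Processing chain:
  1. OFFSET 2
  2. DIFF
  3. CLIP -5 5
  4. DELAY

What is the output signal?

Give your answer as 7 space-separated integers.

Input: [3, -5, 3, -3, 1, -2, 2]
Stage 1 (OFFSET 2): 3+2=5, -5+2=-3, 3+2=5, -3+2=-1, 1+2=3, -2+2=0, 2+2=4 -> [5, -3, 5, -1, 3, 0, 4]
Stage 2 (DIFF): s[0]=5, -3-5=-8, 5--3=8, -1-5=-6, 3--1=4, 0-3=-3, 4-0=4 -> [5, -8, 8, -6, 4, -3, 4]
Stage 3 (CLIP -5 5): clip(5,-5,5)=5, clip(-8,-5,5)=-5, clip(8,-5,5)=5, clip(-6,-5,5)=-5, clip(4,-5,5)=4, clip(-3,-5,5)=-3, clip(4,-5,5)=4 -> [5, -5, 5, -5, 4, -3, 4]
Stage 4 (DELAY): [0, 5, -5, 5, -5, 4, -3] = [0, 5, -5, 5, -5, 4, -3] -> [0, 5, -5, 5, -5, 4, -3]

Answer: 0 5 -5 5 -5 4 -3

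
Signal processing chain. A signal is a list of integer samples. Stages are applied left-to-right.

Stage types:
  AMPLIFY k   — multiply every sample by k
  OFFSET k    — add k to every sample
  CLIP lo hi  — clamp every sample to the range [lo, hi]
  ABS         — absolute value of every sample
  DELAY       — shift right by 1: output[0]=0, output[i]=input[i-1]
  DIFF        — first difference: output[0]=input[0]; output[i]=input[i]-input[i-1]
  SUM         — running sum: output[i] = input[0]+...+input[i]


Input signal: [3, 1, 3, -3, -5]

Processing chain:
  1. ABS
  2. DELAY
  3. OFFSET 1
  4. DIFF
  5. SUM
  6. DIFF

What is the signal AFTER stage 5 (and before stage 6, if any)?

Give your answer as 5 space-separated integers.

Answer: 1 4 2 4 4

Derivation:
Input: [3, 1, 3, -3, -5]
Stage 1 (ABS): |3|=3, |1|=1, |3|=3, |-3|=3, |-5|=5 -> [3, 1, 3, 3, 5]
Stage 2 (DELAY): [0, 3, 1, 3, 3] = [0, 3, 1, 3, 3] -> [0, 3, 1, 3, 3]
Stage 3 (OFFSET 1): 0+1=1, 3+1=4, 1+1=2, 3+1=4, 3+1=4 -> [1, 4, 2, 4, 4]
Stage 4 (DIFF): s[0]=1, 4-1=3, 2-4=-2, 4-2=2, 4-4=0 -> [1, 3, -2, 2, 0]
Stage 5 (SUM): sum[0..0]=1, sum[0..1]=4, sum[0..2]=2, sum[0..3]=4, sum[0..4]=4 -> [1, 4, 2, 4, 4]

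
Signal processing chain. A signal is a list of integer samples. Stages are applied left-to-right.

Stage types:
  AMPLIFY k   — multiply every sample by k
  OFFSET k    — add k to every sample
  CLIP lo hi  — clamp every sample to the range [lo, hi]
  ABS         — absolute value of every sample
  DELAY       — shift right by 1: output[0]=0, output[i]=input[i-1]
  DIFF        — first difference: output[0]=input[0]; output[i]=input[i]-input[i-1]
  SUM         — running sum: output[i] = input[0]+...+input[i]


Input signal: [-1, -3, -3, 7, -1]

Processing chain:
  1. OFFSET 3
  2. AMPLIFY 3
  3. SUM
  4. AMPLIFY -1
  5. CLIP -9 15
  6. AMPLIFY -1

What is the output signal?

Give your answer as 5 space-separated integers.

Answer: 6 6 6 9 9

Derivation:
Input: [-1, -3, -3, 7, -1]
Stage 1 (OFFSET 3): -1+3=2, -3+3=0, -3+3=0, 7+3=10, -1+3=2 -> [2, 0, 0, 10, 2]
Stage 2 (AMPLIFY 3): 2*3=6, 0*3=0, 0*3=0, 10*3=30, 2*3=6 -> [6, 0, 0, 30, 6]
Stage 3 (SUM): sum[0..0]=6, sum[0..1]=6, sum[0..2]=6, sum[0..3]=36, sum[0..4]=42 -> [6, 6, 6, 36, 42]
Stage 4 (AMPLIFY -1): 6*-1=-6, 6*-1=-6, 6*-1=-6, 36*-1=-36, 42*-1=-42 -> [-6, -6, -6, -36, -42]
Stage 5 (CLIP -9 15): clip(-6,-9,15)=-6, clip(-6,-9,15)=-6, clip(-6,-9,15)=-6, clip(-36,-9,15)=-9, clip(-42,-9,15)=-9 -> [-6, -6, -6, -9, -9]
Stage 6 (AMPLIFY -1): -6*-1=6, -6*-1=6, -6*-1=6, -9*-1=9, -9*-1=9 -> [6, 6, 6, 9, 9]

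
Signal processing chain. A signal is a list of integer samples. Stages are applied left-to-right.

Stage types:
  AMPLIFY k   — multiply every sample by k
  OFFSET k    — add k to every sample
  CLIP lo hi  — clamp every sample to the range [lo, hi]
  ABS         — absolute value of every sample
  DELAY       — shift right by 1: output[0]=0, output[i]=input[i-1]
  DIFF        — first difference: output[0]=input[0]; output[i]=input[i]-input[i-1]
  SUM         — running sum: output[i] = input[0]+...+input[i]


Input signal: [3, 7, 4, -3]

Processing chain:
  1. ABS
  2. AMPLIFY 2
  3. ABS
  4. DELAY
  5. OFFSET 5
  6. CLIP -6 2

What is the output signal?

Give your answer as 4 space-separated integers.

Answer: 2 2 2 2

Derivation:
Input: [3, 7, 4, -3]
Stage 1 (ABS): |3|=3, |7|=7, |4|=4, |-3|=3 -> [3, 7, 4, 3]
Stage 2 (AMPLIFY 2): 3*2=6, 7*2=14, 4*2=8, 3*2=6 -> [6, 14, 8, 6]
Stage 3 (ABS): |6|=6, |14|=14, |8|=8, |6|=6 -> [6, 14, 8, 6]
Stage 4 (DELAY): [0, 6, 14, 8] = [0, 6, 14, 8] -> [0, 6, 14, 8]
Stage 5 (OFFSET 5): 0+5=5, 6+5=11, 14+5=19, 8+5=13 -> [5, 11, 19, 13]
Stage 6 (CLIP -6 2): clip(5,-6,2)=2, clip(11,-6,2)=2, clip(19,-6,2)=2, clip(13,-6,2)=2 -> [2, 2, 2, 2]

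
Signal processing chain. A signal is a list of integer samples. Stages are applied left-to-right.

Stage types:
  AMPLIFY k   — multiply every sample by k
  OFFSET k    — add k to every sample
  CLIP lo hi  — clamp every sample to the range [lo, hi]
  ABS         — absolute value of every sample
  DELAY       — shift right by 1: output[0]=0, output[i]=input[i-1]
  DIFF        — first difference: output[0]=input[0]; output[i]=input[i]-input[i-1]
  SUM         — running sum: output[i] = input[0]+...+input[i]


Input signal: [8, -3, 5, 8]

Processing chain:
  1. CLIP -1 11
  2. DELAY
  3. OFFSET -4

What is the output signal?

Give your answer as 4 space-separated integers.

Answer: -4 4 -5 1

Derivation:
Input: [8, -3, 5, 8]
Stage 1 (CLIP -1 11): clip(8,-1,11)=8, clip(-3,-1,11)=-1, clip(5,-1,11)=5, clip(8,-1,11)=8 -> [8, -1, 5, 8]
Stage 2 (DELAY): [0, 8, -1, 5] = [0, 8, -1, 5] -> [0, 8, -1, 5]
Stage 3 (OFFSET -4): 0+-4=-4, 8+-4=4, -1+-4=-5, 5+-4=1 -> [-4, 4, -5, 1]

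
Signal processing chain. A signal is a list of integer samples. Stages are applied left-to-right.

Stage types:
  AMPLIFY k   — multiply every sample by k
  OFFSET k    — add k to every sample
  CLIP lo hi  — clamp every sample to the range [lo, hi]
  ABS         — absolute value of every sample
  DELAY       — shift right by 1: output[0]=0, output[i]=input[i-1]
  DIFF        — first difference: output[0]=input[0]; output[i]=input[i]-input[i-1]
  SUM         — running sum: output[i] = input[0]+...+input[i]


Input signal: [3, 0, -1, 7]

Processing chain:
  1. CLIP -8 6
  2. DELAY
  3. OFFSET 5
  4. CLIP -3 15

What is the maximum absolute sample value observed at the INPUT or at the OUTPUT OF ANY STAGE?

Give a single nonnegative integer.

Input: [3, 0, -1, 7] (max |s|=7)
Stage 1 (CLIP -8 6): clip(3,-8,6)=3, clip(0,-8,6)=0, clip(-1,-8,6)=-1, clip(7,-8,6)=6 -> [3, 0, -1, 6] (max |s|=6)
Stage 2 (DELAY): [0, 3, 0, -1] = [0, 3, 0, -1] -> [0, 3, 0, -1] (max |s|=3)
Stage 3 (OFFSET 5): 0+5=5, 3+5=8, 0+5=5, -1+5=4 -> [5, 8, 5, 4] (max |s|=8)
Stage 4 (CLIP -3 15): clip(5,-3,15)=5, clip(8,-3,15)=8, clip(5,-3,15)=5, clip(4,-3,15)=4 -> [5, 8, 5, 4] (max |s|=8)
Overall max amplitude: 8

Answer: 8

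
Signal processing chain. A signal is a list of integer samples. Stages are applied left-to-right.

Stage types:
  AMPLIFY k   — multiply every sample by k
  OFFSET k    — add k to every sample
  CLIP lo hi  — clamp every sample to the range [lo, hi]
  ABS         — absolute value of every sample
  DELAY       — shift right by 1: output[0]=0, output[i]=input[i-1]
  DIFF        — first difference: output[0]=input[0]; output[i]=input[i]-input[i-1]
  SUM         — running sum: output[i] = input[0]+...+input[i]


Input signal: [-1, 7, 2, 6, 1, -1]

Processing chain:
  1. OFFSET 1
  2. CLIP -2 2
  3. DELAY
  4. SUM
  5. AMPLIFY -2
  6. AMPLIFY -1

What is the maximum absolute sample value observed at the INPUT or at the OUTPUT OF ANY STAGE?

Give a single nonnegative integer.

Input: [-1, 7, 2, 6, 1, -1] (max |s|=7)
Stage 1 (OFFSET 1): -1+1=0, 7+1=8, 2+1=3, 6+1=7, 1+1=2, -1+1=0 -> [0, 8, 3, 7, 2, 0] (max |s|=8)
Stage 2 (CLIP -2 2): clip(0,-2,2)=0, clip(8,-2,2)=2, clip(3,-2,2)=2, clip(7,-2,2)=2, clip(2,-2,2)=2, clip(0,-2,2)=0 -> [0, 2, 2, 2, 2, 0] (max |s|=2)
Stage 3 (DELAY): [0, 0, 2, 2, 2, 2] = [0, 0, 2, 2, 2, 2] -> [0, 0, 2, 2, 2, 2] (max |s|=2)
Stage 4 (SUM): sum[0..0]=0, sum[0..1]=0, sum[0..2]=2, sum[0..3]=4, sum[0..4]=6, sum[0..5]=8 -> [0, 0, 2, 4, 6, 8] (max |s|=8)
Stage 5 (AMPLIFY -2): 0*-2=0, 0*-2=0, 2*-2=-4, 4*-2=-8, 6*-2=-12, 8*-2=-16 -> [0, 0, -4, -8, -12, -16] (max |s|=16)
Stage 6 (AMPLIFY -1): 0*-1=0, 0*-1=0, -4*-1=4, -8*-1=8, -12*-1=12, -16*-1=16 -> [0, 0, 4, 8, 12, 16] (max |s|=16)
Overall max amplitude: 16

Answer: 16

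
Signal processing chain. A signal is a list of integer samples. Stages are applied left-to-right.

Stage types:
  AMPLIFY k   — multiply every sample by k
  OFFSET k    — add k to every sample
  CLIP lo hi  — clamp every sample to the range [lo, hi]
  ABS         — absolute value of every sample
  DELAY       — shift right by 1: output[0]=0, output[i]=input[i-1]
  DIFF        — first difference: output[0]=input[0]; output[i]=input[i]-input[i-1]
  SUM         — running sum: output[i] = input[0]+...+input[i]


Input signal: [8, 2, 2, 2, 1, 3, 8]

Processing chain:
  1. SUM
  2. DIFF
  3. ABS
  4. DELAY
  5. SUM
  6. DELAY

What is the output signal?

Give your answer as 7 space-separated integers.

Input: [8, 2, 2, 2, 1, 3, 8]
Stage 1 (SUM): sum[0..0]=8, sum[0..1]=10, sum[0..2]=12, sum[0..3]=14, sum[0..4]=15, sum[0..5]=18, sum[0..6]=26 -> [8, 10, 12, 14, 15, 18, 26]
Stage 2 (DIFF): s[0]=8, 10-8=2, 12-10=2, 14-12=2, 15-14=1, 18-15=3, 26-18=8 -> [8, 2, 2, 2, 1, 3, 8]
Stage 3 (ABS): |8|=8, |2|=2, |2|=2, |2|=2, |1|=1, |3|=3, |8|=8 -> [8, 2, 2, 2, 1, 3, 8]
Stage 4 (DELAY): [0, 8, 2, 2, 2, 1, 3] = [0, 8, 2, 2, 2, 1, 3] -> [0, 8, 2, 2, 2, 1, 3]
Stage 5 (SUM): sum[0..0]=0, sum[0..1]=8, sum[0..2]=10, sum[0..3]=12, sum[0..4]=14, sum[0..5]=15, sum[0..6]=18 -> [0, 8, 10, 12, 14, 15, 18]
Stage 6 (DELAY): [0, 0, 8, 10, 12, 14, 15] = [0, 0, 8, 10, 12, 14, 15] -> [0, 0, 8, 10, 12, 14, 15]

Answer: 0 0 8 10 12 14 15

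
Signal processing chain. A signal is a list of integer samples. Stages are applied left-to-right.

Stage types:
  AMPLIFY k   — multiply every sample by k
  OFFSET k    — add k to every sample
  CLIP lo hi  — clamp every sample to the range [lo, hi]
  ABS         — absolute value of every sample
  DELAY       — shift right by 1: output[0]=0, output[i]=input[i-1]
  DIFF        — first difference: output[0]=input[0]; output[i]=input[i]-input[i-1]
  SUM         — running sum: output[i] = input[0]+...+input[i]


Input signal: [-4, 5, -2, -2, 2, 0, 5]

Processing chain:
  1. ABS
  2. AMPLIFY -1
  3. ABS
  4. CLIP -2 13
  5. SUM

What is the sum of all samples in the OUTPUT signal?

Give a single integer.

Answer: 87

Derivation:
Input: [-4, 5, -2, -2, 2, 0, 5]
Stage 1 (ABS): |-4|=4, |5|=5, |-2|=2, |-2|=2, |2|=2, |0|=0, |5|=5 -> [4, 5, 2, 2, 2, 0, 5]
Stage 2 (AMPLIFY -1): 4*-1=-4, 5*-1=-5, 2*-1=-2, 2*-1=-2, 2*-1=-2, 0*-1=0, 5*-1=-5 -> [-4, -5, -2, -2, -2, 0, -5]
Stage 3 (ABS): |-4|=4, |-5|=5, |-2|=2, |-2|=2, |-2|=2, |0|=0, |-5|=5 -> [4, 5, 2, 2, 2, 0, 5]
Stage 4 (CLIP -2 13): clip(4,-2,13)=4, clip(5,-2,13)=5, clip(2,-2,13)=2, clip(2,-2,13)=2, clip(2,-2,13)=2, clip(0,-2,13)=0, clip(5,-2,13)=5 -> [4, 5, 2, 2, 2, 0, 5]
Stage 5 (SUM): sum[0..0]=4, sum[0..1]=9, sum[0..2]=11, sum[0..3]=13, sum[0..4]=15, sum[0..5]=15, sum[0..6]=20 -> [4, 9, 11, 13, 15, 15, 20]
Output sum: 87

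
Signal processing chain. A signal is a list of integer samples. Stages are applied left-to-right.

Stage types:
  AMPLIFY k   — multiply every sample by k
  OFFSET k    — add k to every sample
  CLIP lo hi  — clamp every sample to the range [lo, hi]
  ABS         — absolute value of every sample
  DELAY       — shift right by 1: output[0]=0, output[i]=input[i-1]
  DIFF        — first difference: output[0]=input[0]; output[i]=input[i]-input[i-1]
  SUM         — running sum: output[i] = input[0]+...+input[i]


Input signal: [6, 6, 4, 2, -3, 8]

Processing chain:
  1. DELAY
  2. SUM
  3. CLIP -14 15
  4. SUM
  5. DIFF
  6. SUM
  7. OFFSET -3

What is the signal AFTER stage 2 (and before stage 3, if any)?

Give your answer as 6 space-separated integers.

Answer: 0 6 12 16 18 15

Derivation:
Input: [6, 6, 4, 2, -3, 8]
Stage 1 (DELAY): [0, 6, 6, 4, 2, -3] = [0, 6, 6, 4, 2, -3] -> [0, 6, 6, 4, 2, -3]
Stage 2 (SUM): sum[0..0]=0, sum[0..1]=6, sum[0..2]=12, sum[0..3]=16, sum[0..4]=18, sum[0..5]=15 -> [0, 6, 12, 16, 18, 15]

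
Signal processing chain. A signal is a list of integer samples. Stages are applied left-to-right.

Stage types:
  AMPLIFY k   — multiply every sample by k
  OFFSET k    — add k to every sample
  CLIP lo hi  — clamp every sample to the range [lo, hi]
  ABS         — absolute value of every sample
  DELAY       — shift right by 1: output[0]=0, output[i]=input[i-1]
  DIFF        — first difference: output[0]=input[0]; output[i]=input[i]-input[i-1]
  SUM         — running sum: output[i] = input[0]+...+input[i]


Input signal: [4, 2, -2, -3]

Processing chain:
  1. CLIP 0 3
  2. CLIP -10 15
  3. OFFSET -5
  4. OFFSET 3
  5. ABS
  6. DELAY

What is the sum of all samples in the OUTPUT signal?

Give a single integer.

Answer: 3

Derivation:
Input: [4, 2, -2, -3]
Stage 1 (CLIP 0 3): clip(4,0,3)=3, clip(2,0,3)=2, clip(-2,0,3)=0, clip(-3,0,3)=0 -> [3, 2, 0, 0]
Stage 2 (CLIP -10 15): clip(3,-10,15)=3, clip(2,-10,15)=2, clip(0,-10,15)=0, clip(0,-10,15)=0 -> [3, 2, 0, 0]
Stage 3 (OFFSET -5): 3+-5=-2, 2+-5=-3, 0+-5=-5, 0+-5=-5 -> [-2, -3, -5, -5]
Stage 4 (OFFSET 3): -2+3=1, -3+3=0, -5+3=-2, -5+3=-2 -> [1, 0, -2, -2]
Stage 5 (ABS): |1|=1, |0|=0, |-2|=2, |-2|=2 -> [1, 0, 2, 2]
Stage 6 (DELAY): [0, 1, 0, 2] = [0, 1, 0, 2] -> [0, 1, 0, 2]
Output sum: 3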